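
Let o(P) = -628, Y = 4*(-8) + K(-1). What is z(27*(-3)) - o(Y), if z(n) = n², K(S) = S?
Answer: 7189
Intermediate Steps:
Y = -33 (Y = 4*(-8) - 1 = -32 - 1 = -33)
z(27*(-3)) - o(Y) = (27*(-3))² - 1*(-628) = (-81)² + 628 = 6561 + 628 = 7189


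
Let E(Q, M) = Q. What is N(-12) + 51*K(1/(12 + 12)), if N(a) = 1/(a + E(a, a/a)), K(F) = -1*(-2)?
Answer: 2447/24 ≈ 101.96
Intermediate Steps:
K(F) = 2
N(a) = 1/(2*a) (N(a) = 1/(a + a) = 1/(2*a))
N(-12) + 51*K(1/(12 + 12)) = (½)/(-12) + 51*2 = (½)*(-1/12) + 102 = -1/24 + 102 = 2447/24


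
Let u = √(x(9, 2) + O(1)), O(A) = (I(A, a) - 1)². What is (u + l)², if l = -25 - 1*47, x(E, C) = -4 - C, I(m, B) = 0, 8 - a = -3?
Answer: (72 - I*√5)² ≈ 5179.0 - 321.99*I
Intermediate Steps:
a = 11 (a = 8 - 1*(-3) = 8 + 3 = 11)
O(A) = 1 (O(A) = (0 - 1)² = (-1)² = 1)
u = I*√5 (u = √((-4 - 1*2) + 1) = √((-4 - 2) + 1) = √(-6 + 1) = √(-5) = I*√5 ≈ 2.2361*I)
l = -72 (l = -25 - 47 = -72)
(u + l)² = (I*√5 - 72)² = (-72 + I*√5)²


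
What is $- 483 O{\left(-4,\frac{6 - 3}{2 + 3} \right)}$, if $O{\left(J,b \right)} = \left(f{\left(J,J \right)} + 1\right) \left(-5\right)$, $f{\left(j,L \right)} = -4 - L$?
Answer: $2415$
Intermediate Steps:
$O{\left(J,b \right)} = 15 + 5 J$ ($O{\left(J,b \right)} = \left(\left(-4 - J\right) + 1\right) \left(-5\right) = \left(-3 - J\right) \left(-5\right) = 15 + 5 J$)
$- 483 O{\left(-4,\frac{6 - 3}{2 + 3} \right)} = - 483 \left(15 + 5 \left(-4\right)\right) = - 483 \left(15 - 20\right) = \left(-483\right) \left(-5\right) = 2415$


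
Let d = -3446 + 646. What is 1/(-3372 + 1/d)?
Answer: -2800/9441601 ≈ -0.00029656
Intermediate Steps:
d = -2800
1/(-3372 + 1/d) = 1/(-3372 + 1/(-2800)) = 1/(-3372 - 1/2800) = 1/(-9441601/2800) = -2800/9441601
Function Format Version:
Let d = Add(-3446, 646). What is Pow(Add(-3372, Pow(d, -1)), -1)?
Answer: Rational(-2800, 9441601) ≈ -0.00029656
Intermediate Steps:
d = -2800
Pow(Add(-3372, Pow(d, -1)), -1) = Pow(Add(-3372, Pow(-2800, -1)), -1) = Pow(Add(-3372, Rational(-1, 2800)), -1) = Pow(Rational(-9441601, 2800), -1) = Rational(-2800, 9441601)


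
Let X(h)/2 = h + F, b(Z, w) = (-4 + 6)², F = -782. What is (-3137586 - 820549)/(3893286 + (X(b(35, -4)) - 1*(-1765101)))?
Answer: -3958135/5656831 ≈ -0.69971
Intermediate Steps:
b(Z, w) = 4 (b(Z, w) = 2² = 4)
X(h) = -1564 + 2*h (X(h) = 2*(h - 782) = 2*(-782 + h) = -1564 + 2*h)
(-3137586 - 820549)/(3893286 + (X(b(35, -4)) - 1*(-1765101))) = (-3137586 - 820549)/(3893286 + ((-1564 + 2*4) - 1*(-1765101))) = -3958135/(3893286 + ((-1564 + 8) + 1765101)) = -3958135/(3893286 + (-1556 + 1765101)) = -3958135/(3893286 + 1763545) = -3958135/5656831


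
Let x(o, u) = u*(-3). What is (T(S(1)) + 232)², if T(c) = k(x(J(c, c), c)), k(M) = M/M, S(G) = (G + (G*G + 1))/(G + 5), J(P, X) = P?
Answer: 54289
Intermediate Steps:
S(G) = (1 + G + G²)/(5 + G) (S(G) = (G + (G² + 1))/(5 + G) = (G + (1 + G²))/(5 + G) = (1 + G + G²)/(5 + G))
x(o, u) = -3*u
k(M) = 1
T(c) = 1
(T(S(1)) + 232)² = (1 + 232)² = 233² = 54289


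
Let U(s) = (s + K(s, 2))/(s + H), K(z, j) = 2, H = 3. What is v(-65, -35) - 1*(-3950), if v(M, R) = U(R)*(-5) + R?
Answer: 125115/32 ≈ 3909.8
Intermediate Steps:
U(s) = (2 + s)/(3 + s) (U(s) = (s + 2)/(s + 3) = (2 + s)/(3 + s))
v(M, R) = R - 5*(2 + R)/(3 + R) (v(M, R) = ((2 + R)/(3 + R))*(-5) + R = -5*(2 + R)/(3 + R) + R = R - 5*(2 + R)/(3 + R))
v(-65, -35) - 1*(-3950) = (-10 + (-35)² - 2*(-35))/(3 - 35) - 1*(-3950) = (-10 + 1225 + 70)/(-32) + 3950 = -1/32*1285 + 3950 = -1285/32 + 3950 = 125115/32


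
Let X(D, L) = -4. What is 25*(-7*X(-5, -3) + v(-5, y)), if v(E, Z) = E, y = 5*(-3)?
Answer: 575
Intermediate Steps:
y = -15
25*(-7*X(-5, -3) + v(-5, y)) = 25*(-7*(-4) - 5) = 25*(28 - 5) = 25*23 = 575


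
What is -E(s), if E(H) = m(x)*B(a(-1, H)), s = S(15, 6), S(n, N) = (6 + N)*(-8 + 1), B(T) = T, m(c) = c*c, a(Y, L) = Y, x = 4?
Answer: 16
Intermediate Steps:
m(c) = c**2
S(n, N) = -42 - 7*N (S(n, N) = (6 + N)*(-7) = -42 - 7*N)
s = -84 (s = -42 - 7*6 = -42 - 42 = -84)
E(H) = -16 (E(H) = 4**2*(-1) = 16*(-1) = -16)
-E(s) = -1*(-16) = 16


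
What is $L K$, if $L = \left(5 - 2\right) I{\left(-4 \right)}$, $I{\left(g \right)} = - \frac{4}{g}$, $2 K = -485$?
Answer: $- \frac{1455}{2} \approx -727.5$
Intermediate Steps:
$K = - \frac{485}{2}$ ($K = \frac{1}{2} \left(-485\right) = - \frac{485}{2} \approx -242.5$)
$L = 3$ ($L = \left(5 - 2\right) \left(- \frac{4}{-4}\right) = 3 \left(\left(-4\right) \left(- \frac{1}{4}\right)\right) = 3 \cdot 1 = 3$)
$L K = 3 \left(- \frac{485}{2}\right) = - \frac{1455}{2}$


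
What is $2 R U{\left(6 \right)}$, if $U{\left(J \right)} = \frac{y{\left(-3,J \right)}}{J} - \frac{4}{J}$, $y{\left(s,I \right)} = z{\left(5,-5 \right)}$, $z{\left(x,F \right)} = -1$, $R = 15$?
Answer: $-25$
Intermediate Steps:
$y{\left(s,I \right)} = -1$
$U{\left(J \right)} = - \frac{5}{J}$ ($U{\left(J \right)} = - \frac{1}{J} - \frac{4}{J} = - \frac{5}{J}$)
$2 R U{\left(6 \right)} = 2 \cdot 15 \left(- \frac{5}{6}\right) = 2 \left(- \frac{25}{2}\right) = -25$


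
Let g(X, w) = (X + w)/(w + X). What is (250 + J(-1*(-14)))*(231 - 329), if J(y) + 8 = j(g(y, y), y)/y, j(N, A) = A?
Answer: -23814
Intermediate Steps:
g(X, w) = 1 (g(X, w) = (X + w)/(X + w) = 1)
J(y) = -7 (J(y) = -8 + y/y = -8 + 1 = -7)
(250 + J(-1*(-14)))*(231 - 329) = (250 - 7)*(231 - 329) = 243*(-98) = -23814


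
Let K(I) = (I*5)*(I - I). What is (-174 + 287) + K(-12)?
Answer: 113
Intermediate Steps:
K(I) = 0 (K(I) = (5*I)*0 = 0)
(-174 + 287) + K(-12) = (-174 + 287) + 0 = 113 + 0 = 113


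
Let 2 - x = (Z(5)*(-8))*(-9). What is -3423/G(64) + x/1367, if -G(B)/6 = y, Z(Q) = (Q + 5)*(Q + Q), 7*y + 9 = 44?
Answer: 1487767/13670 ≈ 108.83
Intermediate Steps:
y = 5 (y = -9/7 + (1/7)*44 = -9/7 + 44/7 = 5)
Z(Q) = 2*Q*(5 + Q) (Z(Q) = (5 + Q)*(2*Q) = 2*Q*(5 + Q))
G(B) = -30 (G(B) = -6*5 = -30)
x = -7198 (x = 2 - (2*5*(5 + 5))*(-8)*(-9) = 2 - (2*5*10)*(-8)*(-9) = 2 - 100*(-8)*(-9) = 2 - (-800)*(-9) = 2 - 1*7200 = 2 - 7200 = -7198)
-3423/G(64) + x/1367 = -3423/(-30) - 7198/1367 = -3423*(-1/30) - 7198*1/1367 = 1141/10 - 7198/1367 = 1487767/13670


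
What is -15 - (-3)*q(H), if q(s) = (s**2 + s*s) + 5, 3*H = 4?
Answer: 32/3 ≈ 10.667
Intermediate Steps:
H = 4/3 (H = (1/3)*4 = 4/3 ≈ 1.3333)
q(s) = 5 + 2*s**2 (q(s) = (s**2 + s**2) + 5 = 2*s**2 + 5 = 5 + 2*s**2)
-15 - (-3)*q(H) = -15 - (-3)*(5 + 2*(4/3)**2) = -15 - (-3)*(5 + 2*(16/9)) = -15 - (-3)*(5 + 32/9) = -15 - (-3)*77/9 = -15 - 3*(-77/9) = -15 + 77/3 = 32/3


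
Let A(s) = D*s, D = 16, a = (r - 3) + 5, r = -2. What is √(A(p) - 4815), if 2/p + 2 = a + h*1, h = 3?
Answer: I*√4783 ≈ 69.159*I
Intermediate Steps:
a = 0 (a = (-2 - 3) + 5 = -5 + 5 = 0)
p = 2 (p = 2/(-2 + (0 + 3*1)) = 2/(-2 + (0 + 3)) = 2/(-2 + 3) = 2/1 = 2*1 = 2)
A(s) = 16*s
√(A(p) - 4815) = √(16*2 - 4815) = √(32 - 4815) = √(-4783) = I*√4783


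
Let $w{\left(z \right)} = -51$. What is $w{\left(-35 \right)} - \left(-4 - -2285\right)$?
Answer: $-2332$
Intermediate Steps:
$w{\left(-35 \right)} - \left(-4 - -2285\right) = -51 - \left(-4 - -2285\right) = -51 - \left(-4 + 2285\right) = -51 - 2281 = -2332$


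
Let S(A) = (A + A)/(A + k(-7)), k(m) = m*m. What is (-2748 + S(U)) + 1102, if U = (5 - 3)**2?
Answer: -87230/53 ≈ -1645.8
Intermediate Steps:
k(m) = m**2
U = 4 (U = 2**2 = 4)
S(A) = 2*A/(49 + A) (S(A) = (A + A)/(A + (-7)**2) = (2*A)/(A + 49) = (2*A)/(49 + A) = 2*A/(49 + A))
(-2748 + S(U)) + 1102 = (-2748 + 2*4/(49 + 4)) + 1102 = (-2748 + 2*4/53) + 1102 = (-2748 + 2*4*(1/53)) + 1102 = (-2748 + 8/53) + 1102 = -145636/53 + 1102 = -87230/53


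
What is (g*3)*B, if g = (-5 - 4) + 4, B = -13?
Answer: 195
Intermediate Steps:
g = -5 (g = -9 + 4 = -5)
(g*3)*B = -5*3*(-13) = -15*(-13) = 195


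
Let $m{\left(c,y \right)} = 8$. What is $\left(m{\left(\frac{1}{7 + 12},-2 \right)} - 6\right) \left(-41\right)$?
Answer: $-82$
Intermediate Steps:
$\left(m{\left(\frac{1}{7 + 12},-2 \right)} - 6\right) \left(-41\right) = \left(8 - 6\right) \left(-41\right) = 2 \left(-41\right) = -82$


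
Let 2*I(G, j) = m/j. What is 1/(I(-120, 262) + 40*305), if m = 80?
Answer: 131/1598220 ≈ 8.1966e-5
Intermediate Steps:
I(G, j) = 40/j (I(G, j) = (80/j)/2 = 40/j)
1/(I(-120, 262) + 40*305) = 1/(40/262 + 40*305) = 1/(40*(1/262) + 12200) = 1/(20/131 + 12200) = 1/(1598220/131) = 131/1598220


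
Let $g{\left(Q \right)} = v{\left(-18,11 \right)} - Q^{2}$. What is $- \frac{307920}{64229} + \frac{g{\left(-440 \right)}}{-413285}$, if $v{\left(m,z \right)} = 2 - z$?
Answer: $- \frac{114823404739}{26544882265} \approx -4.3256$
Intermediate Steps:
$g{\left(Q \right)} = -9 - Q^{2}$ ($g{\left(Q \right)} = \left(2 - 11\right) - Q^{2} = -9 - Q^{2}$)
$- \frac{307920}{64229} + \frac{g{\left(-440 \right)}}{-413285} = - \frac{307920}{64229} + \frac{-9 - \left(-440\right)^{2}}{-413285} = \left(-307920\right) \frac{1}{64229} + \left(-9 - 193600\right) \left(- \frac{1}{413285}\right) = - \frac{307920}{64229} + \left(-9 - 193600\right) \left(- \frac{1}{413285}\right) = - \frac{307920}{64229} - - \frac{193609}{413285} = - \frac{307920}{64229} + \frac{193609}{413285} = - \frac{114823404739}{26544882265}$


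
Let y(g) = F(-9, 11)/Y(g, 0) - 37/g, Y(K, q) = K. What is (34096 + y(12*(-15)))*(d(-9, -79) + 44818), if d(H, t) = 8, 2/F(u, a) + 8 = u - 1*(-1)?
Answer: 122271723309/80 ≈ 1.5284e+9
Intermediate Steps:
F(u, a) = 2/(-7 + u) (F(u, a) = 2/(-8 + (u - 1*(-1))) = 2/(-8 + (u + 1)) = 2/(-8 + (1 + u)) = 2/(-7 + u))
y(g) = -297/(8*g) (y(g) = (2/(-7 - 9))/g - 37/g = (2/(-16))/g - 37/g = (2*(-1/16))/g - 37/g = -1/(8*g) - 37/g = -297/(8*g))
(34096 + y(12*(-15)))*(d(-9, -79) + 44818) = (34096 - 297/(8*(12*(-15))))*(8 + 44818) = (34096 - 297/8/(-180))*44826 = (34096 - 297/8*(-1/180))*44826 = (34096 + 33/160)*44826 = (5455393/160)*44826 = 122271723309/80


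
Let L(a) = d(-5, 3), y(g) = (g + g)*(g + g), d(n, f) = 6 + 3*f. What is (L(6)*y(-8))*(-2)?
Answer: -7680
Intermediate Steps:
y(g) = 4*g**2 (y(g) = (2*g)*(2*g) = 4*g**2)
L(a) = 15 (L(a) = 6 + 3*3 = 6 + 9 = 15)
(L(6)*y(-8))*(-2) = (15*(4*(-8)**2))*(-2) = (15*(4*64))*(-2) = (15*256)*(-2) = 3840*(-2) = -7680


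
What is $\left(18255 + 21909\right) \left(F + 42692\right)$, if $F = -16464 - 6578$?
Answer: $789222600$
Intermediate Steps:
$F = -23042$
$\left(18255 + 21909\right) \left(F + 42692\right) = \left(18255 + 21909\right) \left(-23042 + 42692\right) = 40164 \cdot 19650 = 789222600$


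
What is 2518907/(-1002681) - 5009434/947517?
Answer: -2469857165491/316685764359 ≈ -7.7991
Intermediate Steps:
2518907/(-1002681) - 5009434/947517 = 2518907*(-1/1002681) - 5009434*1/947517 = -2518907/1002681 - 5009434/947517 = -2469857165491/316685764359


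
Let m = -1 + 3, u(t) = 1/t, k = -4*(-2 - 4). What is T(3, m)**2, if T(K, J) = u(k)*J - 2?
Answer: 529/144 ≈ 3.6736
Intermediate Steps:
k = 24 (k = -4*(-6) = 24)
u(t) = 1/t
m = 2
T(K, J) = -2 + J/24 (T(K, J) = J/24 - 2 = -2 + J/24)
T(3, m)**2 = (-2 + (1/24)*2)**2 = (-2 + 1/12)**2 = (-23/12)**2 = 529/144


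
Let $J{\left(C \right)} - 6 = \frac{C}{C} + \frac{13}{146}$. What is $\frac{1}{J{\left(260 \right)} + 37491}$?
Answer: $\frac{146}{5474721} \approx 2.6668 \cdot 10^{-5}$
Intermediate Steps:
$J{\left(C \right)} = \frac{1035}{146}$ ($J{\left(C \right)} = 6 + \left(\frac{C}{C} + \frac{13}{146}\right) = 6 + \left(1 + 13 \cdot \frac{1}{146}\right) = 6 + \left(1 + \frac{13}{146}\right) = 6 + \frac{159}{146} = \frac{1035}{146}$)
$\frac{1}{J{\left(260 \right)} + 37491} = \frac{1}{\frac{1035}{146} + 37491} = \frac{1}{\frac{5474721}{146}} = \frac{146}{5474721}$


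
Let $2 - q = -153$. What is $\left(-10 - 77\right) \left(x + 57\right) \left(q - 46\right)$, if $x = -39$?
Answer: $-170694$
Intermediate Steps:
$q = 155$ ($q = 2 - -153 = 2 + 153 = 155$)
$\left(-10 - 77\right) \left(x + 57\right) \left(q - 46\right) = \left(-10 - 77\right) \left(-39 + 57\right) \left(155 - 46\right) = \left(-87\right) 18 \cdot 109 = \left(-1566\right) 109 = -170694$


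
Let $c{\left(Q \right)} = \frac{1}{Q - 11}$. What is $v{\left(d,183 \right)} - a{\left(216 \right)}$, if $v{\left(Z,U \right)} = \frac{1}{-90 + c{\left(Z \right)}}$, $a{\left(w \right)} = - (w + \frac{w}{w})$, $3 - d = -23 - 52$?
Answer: $\frac{1308226}{6029} \approx 216.99$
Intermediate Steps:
$d = 78$ ($d = 3 - \left(-23 - 52\right) = 3 - -75 = 3 + 75 = 78$)
$c{\left(Q \right)} = \frac{1}{-11 + Q}$
$a{\left(w \right)} = -1 - w$ ($a{\left(w \right)} = - (w + 1) = - (1 + w) = -1 - w$)
$v{\left(Z,U \right)} = \frac{1}{-90 + \frac{1}{-11 + Z}}$
$v{\left(d,183 \right)} - a{\left(216 \right)} = \frac{11 - 78}{-991 + 90 \cdot 78} - \left(-1 - 216\right) = \frac{11 - 78}{-991 + 7020} - \left(-1 - 216\right) = \frac{1}{6029} \left(-67\right) - -217 = \frac{1}{6029} \left(-67\right) + 217 = - \frac{67}{6029} + 217 = \frac{1308226}{6029}$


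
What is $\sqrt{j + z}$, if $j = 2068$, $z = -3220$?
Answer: $24 i \sqrt{2} \approx 33.941 i$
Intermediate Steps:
$\sqrt{j + z} = \sqrt{2068 - 3220} = \sqrt{-1152} = 24 i \sqrt{2}$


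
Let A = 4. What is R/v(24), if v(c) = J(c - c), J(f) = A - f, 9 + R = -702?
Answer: -711/4 ≈ -177.75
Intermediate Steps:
R = -711 (R = -9 - 702 = -711)
J(f) = 4 - f
v(c) = 4 (v(c) = 4 - (c - c) = 4 - 1*0 = 4 + 0 = 4)
R/v(24) = -711/4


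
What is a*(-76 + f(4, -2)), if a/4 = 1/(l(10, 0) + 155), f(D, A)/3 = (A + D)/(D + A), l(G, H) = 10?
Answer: -292/165 ≈ -1.7697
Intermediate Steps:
f(D, A) = 3 (f(D, A) = 3*((A + D)/(D + A)) = 3*((A + D)/(A + D)) = 3*1 = 3)
a = 4/165 (a = 4/(10 + 155) = 4/165 ≈ 0.024242)
a*(-76 + f(4, -2)) = 4*(-76 + 3)/165 = (4/165)*(-73) = -292/165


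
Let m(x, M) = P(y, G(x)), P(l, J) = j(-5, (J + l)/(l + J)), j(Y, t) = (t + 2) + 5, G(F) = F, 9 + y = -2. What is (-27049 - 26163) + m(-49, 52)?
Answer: -53204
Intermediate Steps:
y = -11 (y = -9 - 2 = -11)
j(Y, t) = 7 + t (j(Y, t) = (2 + t) + 5 = 7 + t)
P(l, J) = 8 (P(l, J) = 7 + (J + l)/(l + J) = 7 + (J + l)/(J + l) = 7 + 1 = 8)
m(x, M) = 8
(-27049 - 26163) + m(-49, 52) = (-27049 - 26163) + 8 = -53212 + 8 = -53204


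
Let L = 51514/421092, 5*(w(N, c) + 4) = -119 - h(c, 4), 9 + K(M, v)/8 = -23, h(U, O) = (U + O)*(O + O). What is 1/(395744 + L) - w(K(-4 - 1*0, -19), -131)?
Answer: -73073692864607/416611709905 ≈ -175.40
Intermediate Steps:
h(U, O) = 2*O*(O + U) (h(U, O) = (O + U)*(2*O) = 2*O*(O + U))
K(M, v) = -256 (K(M, v) = -72 + 8*(-23) = -72 - 184 = -256)
w(N, c) = -171/5 - 8*c/5 (w(N, c) = -4 + (-119 - 2*4*(4 + c))/5 = -4 + (-119 - (32 + 8*c))/5 = -4 + (-119 + (-32 - 8*c))/5 = -4 + (-151 - 8*c)/5 = -4 + (-151/5 - 8*c/5) = -171/5 - 8*c/5)
L = 25757/210546 (L = 51514*(1/421092) = 25757/210546 ≈ 0.12233)
1/(395744 + L) - w(K(-4 - 1*0, -19), -131) = 1/(395744 + 25757/210546) - (-171/5 - 8/5*(-131)) = 1/(83322341981/210546) - (-171/5 + 1048/5) = 210546/83322341981 - 1*877/5 = 210546/83322341981 - 877/5 = -73073692864607/416611709905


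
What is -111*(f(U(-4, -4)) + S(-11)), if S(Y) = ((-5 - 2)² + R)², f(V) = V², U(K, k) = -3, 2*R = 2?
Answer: -278499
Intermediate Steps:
R = 1 (R = (½)*2 = 1)
S(Y) = 2500 (S(Y) = ((-5 - 2)² + 1)² = ((-7)² + 1)² = (49 + 1)² = 50² = 2500)
-111*(f(U(-4, -4)) + S(-11)) = -111*((-3)² + 2500) = -111*(9 + 2500) = -111*2509 = -278499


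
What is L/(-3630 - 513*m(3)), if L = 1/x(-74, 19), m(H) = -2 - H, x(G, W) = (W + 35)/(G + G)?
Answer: 74/28755 ≈ 0.0025735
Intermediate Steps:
x(G, W) = (35 + W)/(2*G) (x(G, W) = (35 + W)/((2*G)) = (35 + W)*(1/(2*G)) = (35 + W)/(2*G))
L = -74/27 (L = 1/((½)*(35 + 19)/(-74)) = 1/((½)*(-1/74)*54) = 1/(-27/74) = -74/27 ≈ -2.7407)
L/(-3630 - 513*m(3)) = -74/(27*(-3630 - 513*(-2 - 1*3))) = -74/(27*(-3630 - 513*(-2 - 3))) = -74/(27*(-3630 - 513*(-5))) = -74/(27*(-3630 + 2565)) = -74/27/(-1065) = -74/27*(-1/1065) = 74/28755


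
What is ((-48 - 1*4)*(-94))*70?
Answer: 342160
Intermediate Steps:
((-48 - 1*4)*(-94))*70 = ((-48 - 4)*(-94))*70 = -52*(-94)*70 = 4888*70 = 342160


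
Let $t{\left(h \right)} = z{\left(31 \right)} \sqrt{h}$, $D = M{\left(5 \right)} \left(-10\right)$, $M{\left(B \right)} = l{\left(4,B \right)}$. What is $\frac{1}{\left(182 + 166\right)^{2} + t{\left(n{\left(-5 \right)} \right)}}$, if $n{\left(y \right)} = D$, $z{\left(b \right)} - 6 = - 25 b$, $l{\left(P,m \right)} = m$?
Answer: $\frac{60552}{7347873433} + \frac{3845 i \sqrt{2}}{14695746866} \approx 8.2407 \cdot 10^{-6} + 3.7002 \cdot 10^{-7} i$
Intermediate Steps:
$z{\left(b \right)} = 6 - 25 b$
$M{\left(B \right)} = B$
$D = -50$ ($D = 5 \left(-10\right) = -50$)
$n{\left(y \right)} = -50$
$t{\left(h \right)} = - 769 \sqrt{h}$ ($t{\left(h \right)} = \left(6 - 775\right) \sqrt{h} = - 769 \sqrt{h}$)
$\frac{1}{\left(182 + 166\right)^{2} + t{\left(n{\left(-5 \right)} \right)}} = \frac{1}{\left(182 + 166\right)^{2} - 769 \sqrt{-50}} = \frac{1}{348^{2} - 769 \cdot 5 i \sqrt{2}} = \frac{1}{121104 - 3845 i \sqrt{2}}$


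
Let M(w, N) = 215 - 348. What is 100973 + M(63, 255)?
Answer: 100840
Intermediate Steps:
M(w, N) = -133
100973 + M(63, 255) = 100973 - 133 = 100840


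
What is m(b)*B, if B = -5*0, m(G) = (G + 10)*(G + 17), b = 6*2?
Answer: 0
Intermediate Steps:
b = 12
m(G) = (10 + G)*(17 + G)
B = 0
m(b)*B = (170 + 12**2 + 27*12)*0 = (170 + 144 + 324)*0 = 638*0 = 0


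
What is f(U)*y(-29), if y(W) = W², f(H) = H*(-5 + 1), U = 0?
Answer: 0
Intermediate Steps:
f(H) = -4*H (f(H) = H*(-4) = -4*H)
f(U)*y(-29) = -4*0*(-29)² = 0*841 = 0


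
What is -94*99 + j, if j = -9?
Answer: -9315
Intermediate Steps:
-94*99 + j = -94*99 - 9 = -9306 - 9 = -9315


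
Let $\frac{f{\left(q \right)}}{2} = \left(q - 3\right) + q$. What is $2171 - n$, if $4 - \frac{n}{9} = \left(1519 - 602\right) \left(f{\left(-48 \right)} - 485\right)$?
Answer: $-5634664$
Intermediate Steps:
$f{\left(q \right)} = -6 + 4 q$ ($f{\left(q \right)} = 2 \left(\left(q - 3\right) + q\right) = 2 \left(\left(-3 + q\right) + q\right) = 2 \left(-3 + 2 q\right) = -6 + 4 q$)
$n = 5636835$ ($n = 36 - 9 \left(1519 - 602\right) \left(\left(-6 + 4 \left(-48\right)\right) - 485\right) = 36 - 9 \cdot 917 \left(\left(-6 - 192\right) - 485\right) = 36 - 9 \cdot 917 \left(-198 - 485\right) = 36 - 9 \cdot 917 \left(-683\right) = 36 - -5636799 = 36 + 5636799 = 5636835$)
$2171 - n = 2171 - 5636835 = -5634664$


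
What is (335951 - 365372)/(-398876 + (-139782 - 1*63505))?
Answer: 3269/66907 ≈ 0.048859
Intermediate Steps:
(335951 - 365372)/(-398876 + (-139782 - 1*63505)) = -29421/(-398876 + (-139782 - 63505)) = -29421/(-398876 - 203287) = -29421/(-602163) = -29421*(-1/602163) = 3269/66907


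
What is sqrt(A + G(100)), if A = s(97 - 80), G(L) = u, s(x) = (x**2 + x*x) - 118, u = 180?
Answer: 8*sqrt(10) ≈ 25.298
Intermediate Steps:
s(x) = -118 + 2*x**2 (s(x) = (x**2 + x**2) - 118 = 2*x**2 - 118 = -118 + 2*x**2)
G(L) = 180
A = 460 (A = -118 + 2*(97 - 80)**2 = -118 + 2*17**2 = -118 + 2*289 = -118 + 578 = 460)
sqrt(A + G(100)) = sqrt(460 + 180) = sqrt(640) = 8*sqrt(10)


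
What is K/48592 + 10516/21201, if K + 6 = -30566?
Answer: -34290875/257549748 ≈ -0.13314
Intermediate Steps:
K = -30572 (K = -6 - 30566 = -30572)
K/48592 + 10516/21201 = -30572/48592 + 10516/21201 = -30572*1/48592 + 10516*(1/21201) = -7643/12148 + 10516/21201 = -34290875/257549748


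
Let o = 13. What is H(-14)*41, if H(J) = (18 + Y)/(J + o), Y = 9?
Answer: -1107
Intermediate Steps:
H(J) = 27/(13 + J) (H(J) = (18 + 9)/(J + 13) = 27/(13 + J))
H(-14)*41 = (27/(13 - 14))*41 = (27/(-1))*41 = (27*(-1))*41 = -27*41 = -1107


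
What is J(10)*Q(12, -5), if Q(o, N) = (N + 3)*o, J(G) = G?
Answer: -240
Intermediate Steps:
Q(o, N) = o*(3 + N) (Q(o, N) = (3 + N)*o = o*(3 + N))
J(10)*Q(12, -5) = 10*(12*(3 - 5)) = 10*(12*(-2)) = 10*(-24) = -240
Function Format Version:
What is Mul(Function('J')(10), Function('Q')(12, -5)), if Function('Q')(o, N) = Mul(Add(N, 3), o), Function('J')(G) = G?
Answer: -240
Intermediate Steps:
Function('Q')(o, N) = Mul(o, Add(3, N)) (Function('Q')(o, N) = Mul(Add(3, N), o) = Mul(o, Add(3, N)))
Mul(Function('J')(10), Function('Q')(12, -5)) = Mul(10, Mul(12, Add(3, -5))) = Mul(10, Mul(12, -2)) = Mul(10, -24) = -240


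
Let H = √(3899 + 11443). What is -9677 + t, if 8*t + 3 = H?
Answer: -77419/8 + √15342/8 ≈ -9661.9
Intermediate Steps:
H = √15342 ≈ 123.86
t = -3/8 + √15342/8 ≈ 15.108
-9677 + t = -9677 + (-3/8 + √15342/8) = -77419/8 + √15342/8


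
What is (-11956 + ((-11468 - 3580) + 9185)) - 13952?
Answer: -31771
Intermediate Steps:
(-11956 + ((-11468 - 3580) + 9185)) - 13952 = (-11956 + (-15048 + 9185)) - 13952 = (-11956 - 5863) - 13952 = -17819 - 13952 = -31771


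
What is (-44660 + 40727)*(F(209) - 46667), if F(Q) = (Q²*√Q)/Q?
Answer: 183541311 - 821997*√209 ≈ 1.7166e+8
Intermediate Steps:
F(Q) = Q^(3/2) (F(Q) = Q^(5/2)/Q = Q^(3/2))
(-44660 + 40727)*(F(209) - 46667) = (-44660 + 40727)*(209^(3/2) - 46667) = -3933*(209*√209 - 46667) = -3933*(-46667 + 209*√209) = 183541311 - 821997*√209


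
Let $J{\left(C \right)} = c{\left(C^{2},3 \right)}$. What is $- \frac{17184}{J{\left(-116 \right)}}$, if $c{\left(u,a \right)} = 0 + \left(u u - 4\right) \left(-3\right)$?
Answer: $\frac{1432}{45265983} \approx 3.1635 \cdot 10^{-5}$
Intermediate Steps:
$c{\left(u,a \right)} = 12 - 3 u^{2}$ ($c{\left(u,a \right)} = 0 + \left(u^{2} - 4\right) \left(-3\right) = 0 + \left(-4 + u^{2}\right) \left(-3\right) = 0 - \left(-12 + 3 u^{2}\right) = 12 - 3 u^{2}$)
$J{\left(C \right)} = 12 - 3 C^{4}$ ($J{\left(C \right)} = 12 - 3 \left(C^{2}\right)^{2} = 12 - 3 C^{4}$)
$- \frac{17184}{J{\left(-116 \right)}} = - \frac{17184}{12 - 3 \left(-116\right)^{4}} = - \frac{17184}{12 - 543191808} = - \frac{17184}{-543191796} = \left(-17184\right) \left(- \frac{1}{543191796}\right) = \frac{1432}{45265983}$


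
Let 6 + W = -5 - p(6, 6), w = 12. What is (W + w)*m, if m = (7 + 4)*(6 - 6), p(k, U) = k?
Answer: 0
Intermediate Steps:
W = -17 (W = -6 + (-5 - 1*6) = -6 + (-5 - 6) = -6 - 11 = -17)
m = 0 (m = 11*0 = 0)
(W + w)*m = (-17 + 12)*0 = -5*0 = 0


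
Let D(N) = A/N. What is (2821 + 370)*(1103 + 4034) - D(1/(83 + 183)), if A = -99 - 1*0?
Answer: 16418501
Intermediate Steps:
A = -99 (A = -99 + 0 = -99)
D(N) = -99/N
(2821 + 370)*(1103 + 4034) - D(1/(83 + 183)) = (2821 + 370)*(1103 + 4034) - (-99)/(1/(83 + 183)) = 3191*5137 - (-99)/(1/266) = 16392167 - (-99)/1/266 = 16392167 - (-99)*266 = 16392167 - 1*(-26334) = 16392167 + 26334 = 16418501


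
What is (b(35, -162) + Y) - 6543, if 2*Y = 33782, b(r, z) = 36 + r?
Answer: 10419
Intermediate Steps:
Y = 16891 (Y = (1/2)*33782 = 16891)
(b(35, -162) + Y) - 6543 = ((36 + 35) + 16891) - 6543 = (71 + 16891) - 6543 = 16962 - 6543 = 10419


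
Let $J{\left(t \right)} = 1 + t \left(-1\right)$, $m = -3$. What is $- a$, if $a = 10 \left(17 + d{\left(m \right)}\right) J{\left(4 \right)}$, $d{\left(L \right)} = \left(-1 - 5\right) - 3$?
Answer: $240$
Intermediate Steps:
$J{\left(t \right)} = 1 - t$
$d{\left(L \right)} = -9$ ($d{\left(L \right)} = -6 - 3 = -9$)
$a = -240$ ($a = 10 \left(17 - 9\right) \left(1 - 4\right) = 10 \cdot 8 \left(1 - 4\right) = 80 \left(-3\right) = -240$)
$- a = \left(-1\right) \left(-240\right) = 240$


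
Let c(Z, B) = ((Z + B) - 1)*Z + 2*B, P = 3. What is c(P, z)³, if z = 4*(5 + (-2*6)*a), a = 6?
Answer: -2373927704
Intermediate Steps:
z = -268 (z = 4*(5 - 2*6*6) = 4*(5 - 12*6) = 4*(5 - 72) = 4*(-67) = -268)
c(Z, B) = 2*B + Z*(-1 + B + Z) (c(Z, B) = ((B + Z) - 1)*Z + 2*B = (-1 + B + Z)*Z + 2*B = Z*(-1 + B + Z) + 2*B = 2*B + Z*(-1 + B + Z))
c(P, z)³ = (3² - 1*3 + 2*(-268) - 268*3)³ = (9 - 3 - 536 - 804)³ = (-1334)³ = -2373927704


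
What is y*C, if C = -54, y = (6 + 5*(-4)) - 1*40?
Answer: 2916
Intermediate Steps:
y = -54 (y = (6 - 20) - 40 = -14 - 40 = -54)
y*C = -54*(-54) = 2916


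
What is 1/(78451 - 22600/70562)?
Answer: 35281/2767818431 ≈ 1.2747e-5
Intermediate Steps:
1/(78451 - 22600/70562) = 1/(78451 - 22600*1/70562) = 1/(78451 - 11300/35281) = 1/(2767818431/35281) = 35281/2767818431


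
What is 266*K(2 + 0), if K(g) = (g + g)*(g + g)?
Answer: 4256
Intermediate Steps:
K(g) = 4*g² (K(g) = (2*g)*(2*g) = 4*g²)
266*K(2 + 0) = 266*(4*(2 + 0)²) = 266*(4*2²) = 266*(4*4) = 266*16 = 4256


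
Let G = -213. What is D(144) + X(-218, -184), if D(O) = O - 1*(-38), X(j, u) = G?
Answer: -31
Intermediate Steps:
X(j, u) = -213
D(O) = 38 + O (D(O) = O + 38 = 38 + O)
D(144) + X(-218, -184) = (38 + 144) - 213 = 182 - 213 = -31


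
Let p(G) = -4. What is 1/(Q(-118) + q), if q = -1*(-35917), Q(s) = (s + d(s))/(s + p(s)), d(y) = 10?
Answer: 61/2190991 ≈ 2.7841e-5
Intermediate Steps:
Q(s) = (10 + s)/(-4 + s) (Q(s) = (s + 10)/(s - 4) = (10 + s)/(-4 + s))
q = 35917
1/(Q(-118) + q) = 1/((10 - 118)/(-4 - 118) + 35917) = 1/(-108/(-122) + 35917) = 1/(-1/122*(-108) + 35917) = 1/(54/61 + 35917) = 1/(2190991/61) = 61/2190991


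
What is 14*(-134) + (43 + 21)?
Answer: -1812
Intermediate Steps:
14*(-134) + (43 + 21) = -1876 + 64 = -1812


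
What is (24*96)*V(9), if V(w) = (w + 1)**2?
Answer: 230400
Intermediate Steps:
V(w) = (1 + w)**2
(24*96)*V(9) = (24*96)*(1 + 9)**2 = 2304*10**2 = 2304*100 = 230400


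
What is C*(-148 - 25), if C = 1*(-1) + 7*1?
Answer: -1038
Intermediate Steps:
C = 6 (C = -1 + 7 = 6)
C*(-148 - 25) = 6*(-148 - 25) = 6*(-173) = -1038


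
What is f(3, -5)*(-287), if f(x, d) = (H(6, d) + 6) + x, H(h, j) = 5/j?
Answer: -2296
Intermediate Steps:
f(x, d) = 6 + x + 5/d (f(x, d) = (5/d + 6) + x = (6 + 5/d) + x = 6 + x + 5/d)
f(3, -5)*(-287) = (6 + 3 + 5/(-5))*(-287) = (6 + 3 + 5*(-⅕))*(-287) = (6 + 3 - 1)*(-287) = 8*(-287) = -2296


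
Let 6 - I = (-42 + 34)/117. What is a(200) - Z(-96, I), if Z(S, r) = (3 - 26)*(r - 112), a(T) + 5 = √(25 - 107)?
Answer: -285647/117 + I*√82 ≈ -2441.4 + 9.0554*I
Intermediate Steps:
a(T) = -5 + I*√82 (a(T) = -5 + √(25 - 107) = -5 + √(-82) = -5 + I*√82)
I = 710/117 (I = 6 - (-42 + 34)/117 = 6 - (-8)/117 = 6 - 1*(-8/117) = 6 + 8/117 = 710/117 ≈ 6.0684)
Z(S, r) = 2576 - 23*r (Z(S, r) = -23*(-112 + r) = 2576 - 23*r)
a(200) - Z(-96, I) = (-5 + I*√82) - (2576 - 23*710/117) = (-5 + I*√82) - (2576 - 16330/117) = (-5 + I*√82) - 1*285062/117 = (-5 + I*√82) - 285062/117 = -285647/117 + I*√82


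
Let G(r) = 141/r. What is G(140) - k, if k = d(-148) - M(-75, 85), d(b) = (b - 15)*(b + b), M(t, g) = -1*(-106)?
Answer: -6739739/140 ≈ -48141.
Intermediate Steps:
M(t, g) = 106
d(b) = 2*b*(-15 + b) (d(b) = (-15 + b)*(2*b) = 2*b*(-15 + b))
k = 48142 (k = 2*(-148)*(-15 - 148) - 1*106 = 2*(-148)*(-163) - 106 = 48248 - 106 = 48142)
G(140) - k = 141/140 - 1*48142 = 141*(1/140) - 48142 = 141/140 - 48142 = -6739739/140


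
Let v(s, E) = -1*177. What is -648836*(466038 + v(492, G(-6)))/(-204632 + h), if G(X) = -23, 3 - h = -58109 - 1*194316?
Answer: -25188948983/3983 ≈ -6.3241e+6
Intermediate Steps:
h = 252428 (h = 3 - (-58109 - 1*194316) = 3 - (-58109 - 194316) = 3 - 1*(-252425) = 3 + 252425 = 252428)
v(s, E) = -177
-648836*(466038 + v(492, G(-6)))/(-204632 + h) = -648836*(466038 - 177)/(-204632 + 252428) = -648836/(47796/465861) = -648836/(47796*(1/465861)) = -648836/15932/155287 = -648836*155287/15932 = -25188948983/3983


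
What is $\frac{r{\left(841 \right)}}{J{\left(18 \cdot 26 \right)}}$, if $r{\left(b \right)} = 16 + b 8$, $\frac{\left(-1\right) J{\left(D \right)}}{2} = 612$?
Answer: $- \frac{281}{51} \approx -5.5098$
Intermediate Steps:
$J{\left(D \right)} = -1224$ ($J{\left(D \right)} = \left(-2\right) 612 = -1224$)
$r{\left(b \right)} = 16 + 8 b$
$\frac{r{\left(841 \right)}}{J{\left(18 \cdot 26 \right)}} = \frac{16 + 8 \cdot 841}{-1224} = \left(16 + 6728\right) \left(- \frac{1}{1224}\right) = 6744 \left(- \frac{1}{1224}\right) = - \frac{281}{51}$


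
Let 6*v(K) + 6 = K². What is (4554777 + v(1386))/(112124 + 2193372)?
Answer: 2437471/1152748 ≈ 2.1145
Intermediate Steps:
v(K) = -1 + K²/6
(4554777 + v(1386))/(112124 + 2193372) = (4554777 + (-1 + (⅙)*1386²))/(112124 + 2193372) = (4554777 + (-1 + (⅙)*1920996))/2305496 = (4554777 + (-1 + 320166))*(1/2305496) = (4554777 + 320165)*(1/2305496) = 4874942*(1/2305496) = 2437471/1152748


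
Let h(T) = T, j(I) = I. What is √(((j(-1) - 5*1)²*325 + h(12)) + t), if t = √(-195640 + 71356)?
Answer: √(11712 + 2*I*√31071) ≈ 108.23 + 1.629*I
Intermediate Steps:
t = 2*I*√31071 (t = √(-124284) = 2*I*√31071 ≈ 352.54*I)
√(((j(-1) - 5*1)²*325 + h(12)) + t) = √(((-1 - 5*1)²*325 + 12) + 2*I*√31071) = √(((-1 - 5)²*325 + 12) + 2*I*√31071) = √(((-6)²*325 + 12) + 2*I*√31071) = √((36*325 + 12) + 2*I*√31071) = √((11700 + 12) + 2*I*√31071) = √(11712 + 2*I*√31071)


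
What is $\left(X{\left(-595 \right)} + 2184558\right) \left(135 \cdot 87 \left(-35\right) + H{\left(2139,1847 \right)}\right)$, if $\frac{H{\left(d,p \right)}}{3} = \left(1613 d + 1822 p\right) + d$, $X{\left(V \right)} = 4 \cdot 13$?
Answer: $43783221775650$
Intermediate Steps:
$X{\left(V \right)} = 52$
$H{\left(d,p \right)} = 4842 d + 5466 p$ ($H{\left(d,p \right)} = 3 \left(\left(1613 d + 1822 p\right) + d\right) = 3 \left(1614 d + 1822 p\right) = 4842 d + 5466 p$)
$\left(X{\left(-595 \right)} + 2184558\right) \left(135 \cdot 87 \left(-35\right) + H{\left(2139,1847 \right)}\right) = \left(52 + 2184558\right) \left(135 \cdot 87 \left(-35\right) + \left(4842 \cdot 2139 + 5466 \cdot 1847\right)\right) = 2184610 \left(11745 \left(-35\right) + \left(10357038 + 10095702\right)\right) = 2184610 \left(-411075 + 20452740\right) = 2184610 \cdot 20041665 = 43783221775650$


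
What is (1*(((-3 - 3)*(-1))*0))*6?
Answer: 0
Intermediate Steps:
(1*(((-3 - 3)*(-1))*0))*6 = (1*(-6*(-1)*0))*6 = (1*(6*0))*6 = (1*0)*6 = 0*6 = 0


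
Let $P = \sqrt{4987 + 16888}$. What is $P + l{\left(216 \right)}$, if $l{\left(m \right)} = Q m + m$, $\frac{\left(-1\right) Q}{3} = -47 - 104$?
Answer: $98064 + 25 \sqrt{35} \approx 98212.0$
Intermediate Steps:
$Q = 453$ ($Q = - 3 \left(-47 - 104\right) = \left(-3\right) \left(-151\right) = 453$)
$l{\left(m \right)} = 454 m$ ($l{\left(m \right)} = 453 m + m = 454 m$)
$P = 25 \sqrt{35}$ ($P = \sqrt{21875} = 25 \sqrt{35} \approx 147.9$)
$P + l{\left(216 \right)} = 25 \sqrt{35} + 454 \cdot 216 = 25 \sqrt{35} + 98064 = 98064 + 25 \sqrt{35}$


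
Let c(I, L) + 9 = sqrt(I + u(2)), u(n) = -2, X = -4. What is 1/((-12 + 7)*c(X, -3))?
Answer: 3/145 + I*sqrt(6)/435 ≈ 0.02069 + 0.005631*I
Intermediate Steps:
c(I, L) = -9 + sqrt(-2 + I) (c(I, L) = -9 + sqrt(I - 2) = -9 + sqrt(-2 + I))
1/((-12 + 7)*c(X, -3)) = 1/((-12 + 7)*(-9 + sqrt(-2 - 4))) = 1/(-5*(-9 + sqrt(-6))) = 1/(-5*(-9 + I*sqrt(6))) = 1/(45 - 5*I*sqrt(6))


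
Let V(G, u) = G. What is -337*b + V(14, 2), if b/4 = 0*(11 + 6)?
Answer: 14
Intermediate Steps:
b = 0 (b = 4*(0*(11 + 6)) = 4*(0*17) = 4*0 = 0)
-337*b + V(14, 2) = -337*0 + 14 = 0 + 14 = 14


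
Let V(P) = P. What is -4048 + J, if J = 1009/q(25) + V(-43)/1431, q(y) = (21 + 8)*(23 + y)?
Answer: -2687345891/663984 ≈ -4047.3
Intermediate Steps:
q(y) = 667 + 29*y (q(y) = 29*(23 + y) = 667 + 29*y)
J = 461341/663984 (J = 1009/(667 + 29*25) - 43/1431 = 1009/(667 + 725) - 43*1/1431 = 1009/1392 - 43/1431 = 461341/663984 ≈ 0.69481)
-4048 + J = -4048 + 461341/663984 = -2687345891/663984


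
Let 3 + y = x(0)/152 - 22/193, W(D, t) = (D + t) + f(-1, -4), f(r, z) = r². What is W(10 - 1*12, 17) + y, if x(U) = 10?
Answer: 189977/14668 ≈ 12.952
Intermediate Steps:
W(D, t) = 1 + D + t (W(D, t) = (D + t) + (-1)² = (D + t) + 1 = 1 + D + t)
y = -44711/14668 (y = -3 + (10/152 - 22/193) = -3 + (10*(1/152) - 22*1/193) = -3 + (5/76 - 22/193) = -3 - 707/14668 = -44711/14668 ≈ -3.0482)
W(10 - 1*12, 17) + y = (1 + (10 - 1*12) + 17) - 44711/14668 = (1 + (10 - 12) + 17) - 44711/14668 = (1 - 2 + 17) - 44711/14668 = 16 - 44711/14668 = 189977/14668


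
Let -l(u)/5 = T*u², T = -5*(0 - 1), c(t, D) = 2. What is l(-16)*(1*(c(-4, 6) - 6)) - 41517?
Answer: -15917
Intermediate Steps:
T = 5 (T = -5*(-1) = 5)
l(u) = -25*u²
l(-16)*(1*(c(-4, 6) - 6)) - 41517 = (-25*(-16)²)*(1*(2 - 6)) - 41517 = (-25*256)*(1*(-4)) - 41517 = -6400*(-4) - 41517 = 25600 - 41517 = -15917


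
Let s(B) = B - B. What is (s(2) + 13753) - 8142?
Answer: 5611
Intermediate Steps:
s(B) = 0
(s(2) + 13753) - 8142 = (0 + 13753) - 8142 = 13753 - 8142 = 5611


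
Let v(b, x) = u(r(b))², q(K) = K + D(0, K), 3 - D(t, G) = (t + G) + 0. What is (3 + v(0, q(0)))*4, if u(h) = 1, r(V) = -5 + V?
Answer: 16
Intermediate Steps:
D(t, G) = 3 - G - t (D(t, G) = 3 - ((t + G) + 0) = 3 - ((G + t) + 0) = 3 - (G + t) = 3 + (-G - t) = 3 - G - t)
q(K) = 3 (q(K) = K + (3 - K - 1*0) = K + (3 - K + 0) = K + (3 - K) = 3)
v(b, x) = 1 (v(b, x) = 1² = 1)
(3 + v(0, q(0)))*4 = (3 + 1)*4 = 4*4 = 16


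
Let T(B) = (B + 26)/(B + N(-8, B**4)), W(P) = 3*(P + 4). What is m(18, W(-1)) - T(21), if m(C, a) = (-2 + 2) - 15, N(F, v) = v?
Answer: -2917577/194502 ≈ -15.000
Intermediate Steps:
W(P) = 12 + 3*P (W(P) = 3*(4 + P) = 12 + 3*P)
m(C, a) = -15 (m(C, a) = 0 - 15 = -15)
T(B) = (26 + B)/(B + B**4) (T(B) = (B + 26)/(B + B**4) = (26 + B)/(B + B**4))
m(18, W(-1)) - T(21) = -15 - (26 + 21)/(21 + 21**4) = -15 - 47/(21 + 194481) = -15 - 47/194502 = -2917577/194502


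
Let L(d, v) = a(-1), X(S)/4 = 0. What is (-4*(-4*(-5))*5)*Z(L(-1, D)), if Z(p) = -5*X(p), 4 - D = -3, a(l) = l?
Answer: 0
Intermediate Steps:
D = 7 (D = 4 - 1*(-3) = 4 + 3 = 7)
X(S) = 0 (X(S) = 4*0 = 0)
L(d, v) = -1
Z(p) = 0 (Z(p) = -5*0 = 0)
(-4*(-4*(-5))*5)*Z(L(-1, D)) = -4*(-4*(-5))*5*0 = -80*5*0 = -4*100*0 = -400*0 = 0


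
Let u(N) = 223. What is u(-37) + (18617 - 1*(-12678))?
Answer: 31518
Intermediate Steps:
u(-37) + (18617 - 1*(-12678)) = 223 + (18617 - 1*(-12678)) = 223 + (18617 + 12678) = 223 + 31295 = 31518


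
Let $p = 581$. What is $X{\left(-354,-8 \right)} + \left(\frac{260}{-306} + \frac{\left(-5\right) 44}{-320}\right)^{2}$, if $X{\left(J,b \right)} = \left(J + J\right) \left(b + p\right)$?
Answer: $- \frac{2431143971927}{5992704} \approx -4.0568 \cdot 10^{5}$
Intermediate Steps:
$X{\left(J,b \right)} = 2 J \left(581 + b\right)$ ($X{\left(J,b \right)} = \left(J + J\right) \left(b + 581\right) = 2 J \left(581 + b\right)$)
$X{\left(-354,-8 \right)} + \left(\frac{260}{-306} + \frac{\left(-5\right) 44}{-320}\right)^{2} = 2 \left(-354\right) \left(581 - 8\right) + \left(\frac{260}{-306} + \frac{\left(-5\right) 44}{-320}\right)^{2} = 2 \left(-354\right) 573 + \left(260 \left(- \frac{1}{306}\right) - - \frac{11}{16}\right)^{2} = -405684 + \left(- \frac{130}{153} + \frac{11}{16}\right)^{2} = -405684 + \left(- \frac{397}{2448}\right)^{2} = -405684 + \frac{157609}{5992704} = - \frac{2431143971927}{5992704}$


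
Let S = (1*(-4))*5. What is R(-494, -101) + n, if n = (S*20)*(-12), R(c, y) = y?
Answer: 4699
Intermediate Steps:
S = -20 (S = -4*5 = -20)
n = 4800 (n = -20*20*(-12) = -400*(-12) = 4800)
R(-494, -101) + n = -101 + 4800 = 4699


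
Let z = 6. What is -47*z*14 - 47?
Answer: -3995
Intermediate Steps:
-47*z*14 - 47 = -282*14 - 47 = -47*84 - 47 = -3948 - 47 = -3995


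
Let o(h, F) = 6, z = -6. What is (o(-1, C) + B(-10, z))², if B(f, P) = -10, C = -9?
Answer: 16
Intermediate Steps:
(o(-1, C) + B(-10, z))² = (6 - 10)² = (-4)² = 16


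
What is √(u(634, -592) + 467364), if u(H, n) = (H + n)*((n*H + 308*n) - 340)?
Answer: 2*I*√5742201 ≈ 4792.6*I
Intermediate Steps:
u(H, n) = (H + n)*(-340 + 308*n + H*n) (u(H, n) = (H + n)*((H*n + 308*n) - 340) = (H + n)*((308*n + H*n) - 340) = (H + n)*(-340 + 308*n + H*n))
√(u(634, -592) + 467364) = √((-340*634 - 340*(-592) + 308*(-592)² + 634*(-592)² - 592*634² + 308*634*(-592)) + 467364) = √((-215560 + 201280 + 308*350464 + 634*350464 - 592*401956 - 115601024) + 467364) = √((-215560 + 201280 + 107942912 + 222194176 - 237957952 - 115601024) + 467364) = √(-23436168 + 467364) = √(-22968804) = 2*I*√5742201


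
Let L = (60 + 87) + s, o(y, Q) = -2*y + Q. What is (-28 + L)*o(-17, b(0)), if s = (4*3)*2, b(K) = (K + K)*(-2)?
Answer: 4862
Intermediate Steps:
b(K) = -4*K (b(K) = (2*K)*(-2) = -4*K)
s = 24 (s = 12*2 = 24)
o(y, Q) = Q - 2*y
L = 171 (L = (60 + 87) + 24 = 147 + 24 = 171)
(-28 + L)*o(-17, b(0)) = (-28 + 171)*(-4*0 - 2*(-17)) = 143*(0 + 34) = 143*34 = 4862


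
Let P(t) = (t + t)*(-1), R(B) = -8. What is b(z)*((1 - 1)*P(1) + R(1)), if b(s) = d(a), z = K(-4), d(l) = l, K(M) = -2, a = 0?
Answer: 0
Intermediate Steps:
z = -2
P(t) = -2*t (P(t) = (2*t)*(-1) = -2*t)
b(s) = 0
b(z)*((1 - 1)*P(1) + R(1)) = 0*((1 - 1)*(-2*1) - 8) = 0*(0*(-2) - 8) = 0*(0 - 8) = 0*(-8) = 0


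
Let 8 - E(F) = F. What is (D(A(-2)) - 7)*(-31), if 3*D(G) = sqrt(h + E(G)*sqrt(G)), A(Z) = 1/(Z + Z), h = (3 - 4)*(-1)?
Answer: 217 - 31*sqrt(16 + 66*I)/12 ≈ 200.27 - 13.161*I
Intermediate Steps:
E(F) = 8 - F
h = 1 (h = -1*(-1) = 1)
A(Z) = 1/(2*Z)
D(G) = sqrt(1 + sqrt(G)*(8 - G))/3 (D(G) = sqrt(1 + (8 - G)*sqrt(G))/3 = sqrt(1 + sqrt(G)*(8 - G))/3)
(D(A(-2)) - 7)*(-31) = (sqrt(1 - sqrt((1/2)/(-2))*(-8 + (1/2)/(-2)))/3 - 7)*(-31) = (sqrt(1 - sqrt((1/2)*(-1/2))*(-8 + (1/2)*(-1/2)))/3 - 7)*(-31) = (sqrt(1 - sqrt(-1/4)*(-8 - 1/4))/3 - 7)*(-31) = (sqrt(1 - 1*I/2*(-33/4))/3 - 7)*(-31) = (sqrt(1 + 33*I/8)/3 - 7)*(-31) = (-7 + sqrt(1 + 33*I/8)/3)*(-31) = 217 - 31*sqrt(1 + 33*I/8)/3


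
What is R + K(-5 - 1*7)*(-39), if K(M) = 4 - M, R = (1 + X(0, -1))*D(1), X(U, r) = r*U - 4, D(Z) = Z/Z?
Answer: -627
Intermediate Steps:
D(Z) = 1
X(U, r) = -4 + U*r (X(U, r) = U*r - 4 = -4 + U*r)
R = -3 (R = (1 + (-4 + 0*(-1)))*1 = (1 + (-4 + 0))*1 = (1 - 4)*1 = -3*1 = -3)
R + K(-5 - 1*7)*(-39) = -3 + (4 - (-5 - 1*7))*(-39) = -3 + (4 - (-5 - 7))*(-39) = -3 + (4 - 1*(-12))*(-39) = -3 + (4 + 12)*(-39) = -3 + 16*(-39) = -3 - 624 = -627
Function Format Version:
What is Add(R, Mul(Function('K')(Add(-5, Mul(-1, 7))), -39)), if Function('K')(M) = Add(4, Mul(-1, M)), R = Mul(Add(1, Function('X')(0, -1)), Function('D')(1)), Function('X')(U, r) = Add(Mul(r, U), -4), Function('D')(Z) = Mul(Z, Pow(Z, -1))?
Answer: -627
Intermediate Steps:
Function('D')(Z) = 1
Function('X')(U, r) = Add(-4, Mul(U, r)) (Function('X')(U, r) = Add(Mul(U, r), -4) = Add(-4, Mul(U, r)))
R = -3 (R = Mul(Add(1, Add(-4, Mul(0, -1))), 1) = Mul(Add(1, Add(-4, 0)), 1) = Mul(Add(1, -4), 1) = Mul(-3, 1) = -3)
Add(R, Mul(Function('K')(Add(-5, Mul(-1, 7))), -39)) = Add(-3, Mul(Add(4, Mul(-1, Add(-5, Mul(-1, 7)))), -39)) = Add(-3, Mul(Add(4, Mul(-1, Add(-5, -7))), -39)) = Add(-3, Mul(Add(4, Mul(-1, -12)), -39)) = Add(-3, Mul(Add(4, 12), -39)) = Add(-3, Mul(16, -39)) = Add(-3, -624) = -627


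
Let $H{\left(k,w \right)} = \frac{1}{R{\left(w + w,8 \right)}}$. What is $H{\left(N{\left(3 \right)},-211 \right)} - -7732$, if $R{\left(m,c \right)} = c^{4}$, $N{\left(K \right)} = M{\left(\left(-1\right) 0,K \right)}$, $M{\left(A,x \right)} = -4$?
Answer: $\frac{31670273}{4096} \approx 7732.0$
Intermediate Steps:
$N{\left(K \right)} = -4$
$H{\left(k,w \right)} = \frac{1}{4096}$ ($H{\left(k,w \right)} = \frac{1}{8^{4}} = \frac{1}{4096}$)
$H{\left(N{\left(3 \right)},-211 \right)} - -7732 = \frac{1}{4096} - -7732 = \frac{1}{4096} + 7732 = \frac{31670273}{4096}$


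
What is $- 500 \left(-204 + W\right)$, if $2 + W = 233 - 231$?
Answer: $102000$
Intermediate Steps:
$W = 0$ ($W = -2 + \left(233 - 231\right) = -2 + 2 = 0$)
$- 500 \left(-204 + W\right) = - 500 \left(-204 + 0\right) = \left(-500\right) \left(-204\right) = 102000$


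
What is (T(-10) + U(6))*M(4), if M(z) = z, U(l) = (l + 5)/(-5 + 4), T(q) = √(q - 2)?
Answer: -44 + 8*I*√3 ≈ -44.0 + 13.856*I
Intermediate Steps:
T(q) = √(-2 + q)
U(l) = -5 - l (U(l) = (5 + l)/(-1) = (5 + l)*(-1) = -5 - l)
(T(-10) + U(6))*M(4) = (√(-2 - 10) + (-5 - 1*6))*4 = (√(-12) + (-5 - 6))*4 = (2*I*√3 - 11)*4 = (-11 + 2*I*√3)*4 = -44 + 8*I*√3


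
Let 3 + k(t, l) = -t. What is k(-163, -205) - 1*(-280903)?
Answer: 281063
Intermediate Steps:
k(t, l) = -3 - t
k(-163, -205) - 1*(-280903) = (-3 - 1*(-163)) - 1*(-280903) = (-3 + 163) + 280903 = 160 + 280903 = 281063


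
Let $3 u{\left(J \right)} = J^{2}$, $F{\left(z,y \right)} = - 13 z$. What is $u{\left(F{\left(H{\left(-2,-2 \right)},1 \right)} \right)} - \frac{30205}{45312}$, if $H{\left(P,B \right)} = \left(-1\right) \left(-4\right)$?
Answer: $\frac{40811011}{45312} \approx 900.67$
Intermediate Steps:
$H{\left(P,B \right)} = 4$
$u{\left(J \right)} = \frac{J^{2}}{3}$
$u{\left(F{\left(H{\left(-2,-2 \right)},1 \right)} \right)} - \frac{30205}{45312} = \frac{\left(\left(-13\right) 4\right)^{2}}{3} - \frac{30205}{45312} = \frac{\left(-52\right)^{2}}{3} - \frac{30205}{45312} = \frac{1}{3} \cdot 2704 - \frac{30205}{45312} = \frac{2704}{3} - \frac{30205}{45312} = \frac{40811011}{45312}$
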